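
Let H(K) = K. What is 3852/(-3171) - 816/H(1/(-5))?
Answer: 4311276/1057 ≈ 4078.8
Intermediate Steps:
3852/(-3171) - 816/H(1/(-5)) = 3852/(-3171) - 816/(1/(-5)) = 3852*(-1/3171) - 816/(-⅕) = -1284/1057 - 816*(-5) = -1284/1057 + 4080 = 4311276/1057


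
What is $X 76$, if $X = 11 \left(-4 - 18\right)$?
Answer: $-18392$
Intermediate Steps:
$X = -242$ ($X = 11 \left(-22\right) = -242$)
$X 76 = \left(-242\right) 76 = -18392$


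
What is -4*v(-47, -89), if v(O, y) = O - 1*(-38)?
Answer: 36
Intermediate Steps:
v(O, y) = 38 + O (v(O, y) = O + 38 = 38 + O)
-4*v(-47, -89) = -4*(38 - 47) = -4*(-9) = 36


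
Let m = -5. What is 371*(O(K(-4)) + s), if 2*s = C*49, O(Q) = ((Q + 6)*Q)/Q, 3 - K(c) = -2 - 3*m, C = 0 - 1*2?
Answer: -19663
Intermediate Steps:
C = -2 (C = 0 - 2 = -2)
K(c) = -10 (K(c) = 3 - (-2 - 3*(-5)) = 3 - (-2 + 15) = 3 - 1*13 = 3 - 13 = -10)
O(Q) = 6 + Q (O(Q) = ((6 + Q)*Q)/Q = (Q*(6 + Q))/Q = 6 + Q)
s = -49 (s = (-2*49)/2 = (½)*(-98) = -49)
371*(O(K(-4)) + s) = 371*((6 - 10) - 49) = 371*(-4 - 49) = 371*(-53) = -19663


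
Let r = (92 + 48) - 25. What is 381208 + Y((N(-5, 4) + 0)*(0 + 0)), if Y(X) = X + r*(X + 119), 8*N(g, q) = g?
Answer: 394893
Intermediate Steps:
r = 115 (r = 140 - 25 = 115)
N(g, q) = g/8
Y(X) = 13685 + 116*X (Y(X) = X + 115*(X + 119) = X + 115*(119 + X) = X + (13685 + 115*X) = 13685 + 116*X)
381208 + Y((N(-5, 4) + 0)*(0 + 0)) = 381208 + (13685 + 116*(((⅛)*(-5) + 0)*(0 + 0))) = 381208 + (13685 + 116*((-5/8 + 0)*0)) = 381208 + (13685 + 116*(-5/8*0)) = 381208 + (13685 + 116*0) = 381208 + (13685 + 0) = 381208 + 13685 = 394893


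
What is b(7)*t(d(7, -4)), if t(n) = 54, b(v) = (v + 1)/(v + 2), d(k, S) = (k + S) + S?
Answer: 48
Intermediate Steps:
d(k, S) = k + 2*S (d(k, S) = (S + k) + S = k + 2*S)
b(v) = (1 + v)/(2 + v)
b(7)*t(d(7, -4)) = ((1 + 7)/(2 + 7))*54 = (8/9)*54 = 48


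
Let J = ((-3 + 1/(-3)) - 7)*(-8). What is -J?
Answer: -248/3 ≈ -82.667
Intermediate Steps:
J = 248/3 (J = ((-3 - ⅓) - 7)*(-8) = (-10/3 - 7)*(-8) = -31/3*(-8) = 248/3 ≈ 82.667)
-J = -1*248/3 = -248/3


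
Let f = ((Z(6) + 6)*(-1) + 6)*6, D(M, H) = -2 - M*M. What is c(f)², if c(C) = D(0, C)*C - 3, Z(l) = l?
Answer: 4761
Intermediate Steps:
D(M, H) = -2 - M²
f = -36 (f = ((6 + 6)*(-1) + 6)*6 = (12*(-1) + 6)*6 = (-12 + 6)*6 = -6*6 = -36)
c(C) = -3 - 2*C (c(C) = (-2 - 1*0²)*C - 3 = (-2 - 1*0)*C - 3 = (-2 + 0)*C - 3 = -2*C - 3 = -3 - 2*C)
c(f)² = (-3 - 2*(-36))² = (-3 + 72)² = 69² = 4761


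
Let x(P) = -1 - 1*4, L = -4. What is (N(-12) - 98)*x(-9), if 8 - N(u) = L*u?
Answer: 690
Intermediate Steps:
x(P) = -5 (x(P) = -1 - 4 = -5)
N(u) = 8 + 4*u (N(u) = 8 - (-4)*u = 8 + 4*u)
(N(-12) - 98)*x(-9) = ((8 + 4*(-12)) - 98)*(-5) = ((8 - 48) - 98)*(-5) = (-40 - 98)*(-5) = -138*(-5) = 690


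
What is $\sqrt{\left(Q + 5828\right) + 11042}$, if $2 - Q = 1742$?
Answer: $\sqrt{15130} \approx 123.0$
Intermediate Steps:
$Q = -1740$ ($Q = 2 - 1742 = -1740$)
$\sqrt{\left(Q + 5828\right) + 11042} = \sqrt{\left(-1740 + 5828\right) + 11042} = \sqrt{4088 + 11042} = \sqrt{15130}$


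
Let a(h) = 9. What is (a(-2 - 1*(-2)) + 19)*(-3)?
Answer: -84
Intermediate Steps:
(a(-2 - 1*(-2)) + 19)*(-3) = (9 + 19)*(-3) = 28*(-3) = -84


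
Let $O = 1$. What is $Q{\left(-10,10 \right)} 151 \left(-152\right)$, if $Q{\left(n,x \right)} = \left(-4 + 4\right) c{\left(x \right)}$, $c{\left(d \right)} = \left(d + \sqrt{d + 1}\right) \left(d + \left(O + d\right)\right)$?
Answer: $0$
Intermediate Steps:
$c{\left(d \right)} = \left(1 + 2 d\right) \left(d + \sqrt{1 + d}\right)$ ($c{\left(d \right)} = \left(d + \sqrt{d + 1}\right) \left(d + \left(1 + d\right)\right) = \left(d + \sqrt{1 + d}\right) \left(1 + 2 d\right) = \left(1 + 2 d\right) \left(d + \sqrt{1 + d}\right)$)
$Q{\left(n,x \right)} = 0$ ($Q{\left(n,x \right)} = \left(-4 + 4\right) \left(x + \sqrt{1 + x} + 2 x^{2} + 2 x \sqrt{1 + x}\right) = 0 \left(x + \sqrt{1 + x} + 2 x^{2} + 2 x \sqrt{1 + x}\right) = 0$)
$Q{\left(-10,10 \right)} 151 \left(-152\right) = 0 \cdot 151 \left(-152\right) = 0 \left(-152\right) = 0$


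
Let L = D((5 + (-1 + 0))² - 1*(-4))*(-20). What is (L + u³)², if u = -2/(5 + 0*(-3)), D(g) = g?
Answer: 2500800064/15625 ≈ 1.6005e+5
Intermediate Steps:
L = -400 (L = ((5 + (-1 + 0))² - 1*(-4))*(-20) = ((5 - 1)² + 4)*(-20) = (4² + 4)*(-20) = (16 + 4)*(-20) = 20*(-20) = -400)
u = -⅖ (u = -2/(5 + 0) = -2/5 = -2*⅕ = -⅖ ≈ -0.40000)
(L + u³)² = (-400 + (-⅖)³)² = (-400 - 8/125)² = (-50008/125)² = 2500800064/15625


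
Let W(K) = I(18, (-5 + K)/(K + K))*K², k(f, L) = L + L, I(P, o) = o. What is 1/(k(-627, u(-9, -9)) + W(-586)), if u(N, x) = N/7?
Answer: 7/1212123 ≈ 5.7750e-6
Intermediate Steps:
u(N, x) = N/7 (u(N, x) = N*(⅐) = N/7)
k(f, L) = 2*L
W(K) = K*(-5 + K)/2 (W(K) = ((-5 + K)/(K + K))*K² = ((-5 + K)/((2*K)))*K² = ((-5 + K)*(1/(2*K)))*K² = ((-5 + K)/(2*K))*K² = K*(-5 + K)/2)
1/(k(-627, u(-9, -9)) + W(-586)) = 1/(2*((⅐)*(-9)) + (½)*(-586)*(-5 - 586)) = 1/(2*(-9/7) + (½)*(-586)*(-591)) = 1/(-18/7 + 173163) = 1/(1212123/7) = 7/1212123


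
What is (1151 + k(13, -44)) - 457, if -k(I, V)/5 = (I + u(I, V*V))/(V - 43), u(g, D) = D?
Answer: 70123/87 ≈ 806.01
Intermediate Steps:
k(I, V) = -5*(I + V²)/(-43 + V) (k(I, V) = -5*(I + V*V)/(V - 43) = -5*(I + V²)/(-43 + V))
(1151 + k(13, -44)) - 457 = (1151 + 5*(-1*13 - 1*(-44)²)/(-43 - 44)) - 457 = (1151 + 5*(-13 - 1*1936)/(-87)) - 457 = (1151 + 5*(-1/87)*(-13 - 1936)) - 457 = (1151 + 5*(-1/87)*(-1949)) - 457 = (1151 + 9745/87) - 457 = 109882/87 - 457 = 70123/87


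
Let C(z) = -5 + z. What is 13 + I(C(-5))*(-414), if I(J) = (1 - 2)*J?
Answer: -4127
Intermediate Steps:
I(J) = -J
13 + I(C(-5))*(-414) = 13 - (-5 - 5)*(-414) = 13 - 1*(-10)*(-414) = 13 + 10*(-414) = 13 - 4140 = -4127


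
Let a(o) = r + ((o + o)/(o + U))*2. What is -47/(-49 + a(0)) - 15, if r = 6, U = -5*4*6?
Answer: -598/43 ≈ -13.907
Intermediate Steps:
U = -120 (U = -20*6 = -120)
a(o) = 6 + 4*o/(-120 + o) (a(o) = 6 + ((o + o)/(o - 120))*2 = 6 + ((2*o)/(-120 + o))*2 = 6 + (2*o/(-120 + o))*2 = 6 + 4*o/(-120 + o))
-47/(-49 + a(0)) - 15 = -47/(-49 + 10*(-72 + 0)/(-120 + 0)) - 15 = -47/(-49 + 10*(-72)/(-120)) - 15 = -47/(-49 + 10*(-1/120)*(-72)) - 15 = -47/(-49 + 6) - 15 = -47/(-43) - 15 = -47*(-1/43) - 15 = 47/43 - 15 = -598/43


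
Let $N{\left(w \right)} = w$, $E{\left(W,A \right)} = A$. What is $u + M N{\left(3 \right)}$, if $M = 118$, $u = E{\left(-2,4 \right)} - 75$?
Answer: $283$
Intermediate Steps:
$u = -71$ ($u = 4 - 75 = -71$)
$u + M N{\left(3 \right)} = -71 + 118 \cdot 3 = -71 + 354 = 283$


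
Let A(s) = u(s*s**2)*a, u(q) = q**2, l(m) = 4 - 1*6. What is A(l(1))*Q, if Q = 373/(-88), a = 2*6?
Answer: -35808/11 ≈ -3255.3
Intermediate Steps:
a = 12
Q = -373/88 (Q = 373*(-1/88) = -373/88 ≈ -4.2386)
l(m) = -2 (l(m) = 4 - 6 = -2)
A(s) = 12*s**6 (A(s) = (s*s**2)**2*12 = (s**3)**2*12 = s**6*12 = 12*s**6)
A(l(1))*Q = (12*(-2)**6)*(-373/88) = (12*64)*(-373/88) = 768*(-373/88) = -35808/11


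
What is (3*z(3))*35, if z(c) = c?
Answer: 315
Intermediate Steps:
(3*z(3))*35 = (3*3)*35 = 9*35 = 315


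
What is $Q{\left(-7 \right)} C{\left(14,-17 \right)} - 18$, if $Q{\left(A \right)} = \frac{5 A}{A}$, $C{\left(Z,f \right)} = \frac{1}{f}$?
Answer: $- \frac{311}{17} \approx -18.294$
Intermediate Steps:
$Q{\left(A \right)} = 5$
$Q{\left(-7 \right)} C{\left(14,-17 \right)} - 18 = \frac{5}{-17} - 18 = 5 \left(- \frac{1}{17}\right) - 18 = - \frac{5}{17} - 18 = - \frac{311}{17}$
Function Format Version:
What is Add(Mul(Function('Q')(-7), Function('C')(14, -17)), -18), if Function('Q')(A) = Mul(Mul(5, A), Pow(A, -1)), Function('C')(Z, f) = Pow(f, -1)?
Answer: Rational(-311, 17) ≈ -18.294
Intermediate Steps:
Function('Q')(A) = 5
Add(Mul(Function('Q')(-7), Function('C')(14, -17)), -18) = Add(Mul(5, Pow(-17, -1)), -18) = Add(Mul(5, Rational(-1, 17)), -18) = Add(Rational(-5, 17), -18) = Rational(-311, 17)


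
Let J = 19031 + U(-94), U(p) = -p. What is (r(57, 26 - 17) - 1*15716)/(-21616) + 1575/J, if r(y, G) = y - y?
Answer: 371793/459340 ≈ 0.80941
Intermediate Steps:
J = 19125 (J = 19031 - 1*(-94) = 19031 + 94 = 19125)
r(y, G) = 0
(r(57, 26 - 17) - 1*15716)/(-21616) + 1575/J = (0 - 1*15716)/(-21616) + 1575/19125 = (0 - 15716)*(-1/21616) + 1575*(1/19125) = -15716*(-1/21616) + 7/85 = 3929/5404 + 7/85 = 371793/459340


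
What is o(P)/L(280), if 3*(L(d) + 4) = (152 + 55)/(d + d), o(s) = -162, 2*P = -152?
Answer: 90720/2171 ≈ 41.787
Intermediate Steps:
P = -76 (P = (1/2)*(-152) = -76)
L(d) = -4 + 69/(2*d) (L(d) = -4 + ((152 + 55)/(d + d))/3 = -4 + (207/((2*d)))/3 = -4 + (207*(1/(2*d)))/3 = -4 + (207/(2*d))/3 = -4 + 69/(2*d))
o(P)/L(280) = -162/(-4 + (69/2)/280) = -162/(-4 + (69/2)*(1/280)) = -162/(-4 + 69/560) = -162/(-2171/560) = -162*(-560/2171) = 90720/2171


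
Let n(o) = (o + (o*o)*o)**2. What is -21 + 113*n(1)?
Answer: 431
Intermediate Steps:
n(o) = (o + o**3)**2 (n(o) = (o + o**2*o)**2 = (o + o**3)**2)
-21 + 113*n(1) = -21 + 113*(1**2*(1 + 1**2)**2) = -21 + 113*(1*(1 + 1)**2) = -21 + 113*(1*2**2) = -21 + 113*(1*4) = -21 + 113*4 = -21 + 452 = 431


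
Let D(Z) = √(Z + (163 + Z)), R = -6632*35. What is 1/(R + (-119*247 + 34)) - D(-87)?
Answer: -1/261479 - I*√11 ≈ -3.8244e-6 - 3.3166*I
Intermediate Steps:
R = -232120
D(Z) = √(163 + 2*Z)
1/(R + (-119*247 + 34)) - D(-87) = 1/(-232120 + (-119*247 + 34)) - √(163 + 2*(-87)) = 1/(-232120 + (-29393 + 34)) - √(163 - 174) = 1/(-232120 - 29359) - √(-11) = 1/(-261479) - I*√11 = -1/261479 - I*√11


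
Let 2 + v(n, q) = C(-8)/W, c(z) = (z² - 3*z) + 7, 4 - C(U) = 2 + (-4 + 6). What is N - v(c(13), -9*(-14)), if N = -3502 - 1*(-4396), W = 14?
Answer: 896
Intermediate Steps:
N = 894 (N = -3502 + 4396 = 894)
C(U) = 0 (C(U) = 4 - (2 + (-4 + 6)) = 4 - (2 + 2) = 4 - 1*4 = 4 - 4 = 0)
c(z) = 7 + z² - 3*z
v(n, q) = -2 (v(n, q) = -2 + 0/14 = -2 + 0*(1/14) = -2 + 0 = -2)
N - v(c(13), -9*(-14)) = 894 - 1*(-2) = 894 + 2 = 896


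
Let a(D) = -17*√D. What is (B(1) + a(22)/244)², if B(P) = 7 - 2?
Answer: 747379/29768 - 85*√22/122 ≈ 21.839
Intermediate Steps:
B(P) = 5
(B(1) + a(22)/244)² = (5 - 17*√22/244)²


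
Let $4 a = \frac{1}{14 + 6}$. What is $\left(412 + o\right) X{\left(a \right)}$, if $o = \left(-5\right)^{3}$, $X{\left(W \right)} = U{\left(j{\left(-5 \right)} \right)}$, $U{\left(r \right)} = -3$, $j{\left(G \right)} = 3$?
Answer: $-861$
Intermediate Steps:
$a = \frac{1}{80}$ ($a = \frac{1}{4 \left(14 + 6\right)} = \frac{1}{4 \cdot 20} = \frac{1}{4} \cdot \frac{1}{20} = \frac{1}{80} \approx 0.0125$)
$X{\left(W \right)} = -3$
$o = -125$
$\left(412 + o\right) X{\left(a \right)} = \left(412 - 125\right) \left(-3\right) = 287 \left(-3\right) = -861$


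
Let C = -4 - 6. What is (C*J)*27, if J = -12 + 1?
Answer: 2970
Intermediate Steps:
C = -10
J = -11
(C*J)*27 = -10*(-11)*27 = 110*27 = 2970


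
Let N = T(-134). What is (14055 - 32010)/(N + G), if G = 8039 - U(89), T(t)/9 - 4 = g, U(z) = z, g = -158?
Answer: -5985/2188 ≈ -2.7354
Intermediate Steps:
T(t) = -1386 (T(t) = 36 + 9*(-158) = 36 - 1422 = -1386)
N = -1386
G = 7950 (G = 8039 - 1*89 = 8039 - 89 = 7950)
(14055 - 32010)/(N + G) = (14055 - 32010)/(-1386 + 7950) = -17955/6564 = -17955*1/6564 = -5985/2188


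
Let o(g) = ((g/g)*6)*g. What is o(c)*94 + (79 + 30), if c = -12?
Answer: -6659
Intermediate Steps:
o(g) = 6*g (o(g) = (1*6)*g = 6*g)
o(c)*94 + (79 + 30) = (6*(-12))*94 + (79 + 30) = -72*94 + 109 = -6768 + 109 = -6659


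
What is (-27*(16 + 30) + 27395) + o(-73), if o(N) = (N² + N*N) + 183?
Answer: 36994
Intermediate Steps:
o(N) = 183 + 2*N² (o(N) = (N² + N²) + 183 = 2*N² + 183 = 183 + 2*N²)
(-27*(16 + 30) + 27395) + o(-73) = (-27*(16 + 30) + 27395) + (183 + 2*(-73)²) = (-27*46 + 27395) + (183 + 2*5329) = (-1242 + 27395) + (183 + 10658) = 26153 + 10841 = 36994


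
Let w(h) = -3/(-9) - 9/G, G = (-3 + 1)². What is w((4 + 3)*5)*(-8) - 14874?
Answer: -44576/3 ≈ -14859.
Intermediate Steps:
G = 4 (G = (-2)² = 4)
w(h) = -23/12 (w(h) = -3/(-9) - 9/4 = -3*(-⅑) - 9*¼ = ⅓ - 9/4 = -23/12)
w((4 + 3)*5)*(-8) - 14874 = -23/12*(-8) - 14874 = 46/3 - 14874 = -44576/3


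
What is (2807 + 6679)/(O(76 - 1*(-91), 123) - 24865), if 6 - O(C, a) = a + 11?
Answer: -1054/2777 ≈ -0.37955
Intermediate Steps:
O(C, a) = -5 - a (O(C, a) = 6 - (a + 11) = 6 - (11 + a) = 6 + (-11 - a) = -5 - a)
(2807 + 6679)/(O(76 - 1*(-91), 123) - 24865) = (2807 + 6679)/((-5 - 1*123) - 24865) = 9486/((-5 - 123) - 24865) = 9486/(-128 - 24865) = 9486/(-24993) = 9486*(-1/24993) = -1054/2777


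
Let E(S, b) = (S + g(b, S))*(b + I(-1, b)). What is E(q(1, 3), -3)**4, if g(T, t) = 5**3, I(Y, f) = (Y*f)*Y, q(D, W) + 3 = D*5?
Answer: 337147454736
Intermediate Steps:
q(D, W) = -3 + 5*D (q(D, W) = -3 + D*5 = -3 + 5*D)
I(Y, f) = f*Y**2
g(T, t) = 125
E(S, b) = 2*b*(125 + S) (E(S, b) = (S + 125)*(b + b*(-1)**2) = (125 + S)*(b + b*1) = (125 + S)*(b + b) = (125 + S)*(2*b) = 2*b*(125 + S))
E(q(1, 3), -3)**4 = (2*(-3)*(125 + (-3 + 5*1)))**4 = (2*(-3)*(125 + (-3 + 5)))**4 = (2*(-3)*(125 + 2))**4 = (2*(-3)*127)**4 = (-762)**4 = 337147454736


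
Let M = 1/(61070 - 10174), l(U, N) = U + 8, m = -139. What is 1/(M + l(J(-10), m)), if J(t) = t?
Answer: -50896/101791 ≈ -0.50000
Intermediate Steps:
l(U, N) = 8 + U
M = 1/50896 ≈ 1.9648e-5
1/(M + l(J(-10), m)) = 1/(1/50896 + (8 - 10)) = 1/(1/50896 - 2) = 1/(-101791/50896) = -50896/101791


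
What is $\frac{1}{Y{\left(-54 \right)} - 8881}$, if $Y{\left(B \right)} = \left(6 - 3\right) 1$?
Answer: $- \frac{1}{8878} \approx -0.00011264$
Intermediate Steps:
$Y{\left(B \right)} = 3$ ($Y{\left(B \right)} = 3 \cdot 1 = 3$)
$\frac{1}{Y{\left(-54 \right)} - 8881} = \frac{1}{3 - 8881} = \frac{1}{-8878} = - \frac{1}{8878}$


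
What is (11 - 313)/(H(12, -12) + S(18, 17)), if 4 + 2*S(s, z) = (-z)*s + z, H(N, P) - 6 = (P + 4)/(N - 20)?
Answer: 604/279 ≈ 2.1649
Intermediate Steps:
H(N, P) = 6 + (4 + P)/(-20 + N) (H(N, P) = 6 + (P + 4)/(N - 20) = 6 + (4 + P)/(-20 + N))
S(s, z) = -2 + z/2 - s*z/2 (S(s, z) = -2 + ((-z)*s + z)/2 = -2 + (-s*z + z)/2 = -2 + (z - s*z)/2 = -2 + (z/2 - s*z/2) = -2 + z/2 - s*z/2)
(11 - 313)/(H(12, -12) + S(18, 17)) = (11 - 313)/((-116 - 12 + 6*12)/(-20 + 12) + (-2 + (½)*17 - ½*18*17)) = -302/((-116 - 12 + 72)/(-8) + (-2 + 17/2 - 153)) = -302/(-⅛*(-56) - 293/2) = -302/(7 - 293/2) = -302/(-279/2) = -302*(-2/279) = 604/279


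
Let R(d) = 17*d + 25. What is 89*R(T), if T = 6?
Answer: 11303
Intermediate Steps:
R(d) = 25 + 17*d
89*R(T) = 89*(25 + 17*6) = 89*(25 + 102) = 89*127 = 11303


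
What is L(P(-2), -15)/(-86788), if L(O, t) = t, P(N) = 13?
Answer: 15/86788 ≈ 0.00017283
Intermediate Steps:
L(P(-2), -15)/(-86788) = -15/(-86788) = -15*(-1/86788) = 15/86788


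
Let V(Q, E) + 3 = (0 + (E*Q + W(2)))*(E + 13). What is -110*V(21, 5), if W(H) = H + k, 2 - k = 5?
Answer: -205590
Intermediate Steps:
k = -3 (k = 2 - 1*5 = 2 - 5 = -3)
W(H) = -3 + H (W(H) = H - 3 = -3 + H)
V(Q, E) = -3 + (-1 + E*Q)*(13 + E) (V(Q, E) = -3 + (0 + (E*Q + (-3 + 2)))*(E + 13) = -3 + (0 + (E*Q - 1))*(13 + E) = -3 + (0 + (-1 + E*Q))*(13 + E) = -3 + (-1 + E*Q)*(13 + E))
-110*V(21, 5) = -110*(-16 - 1*5 + 21*5² + 13*5*21) = -110*(-16 - 5 + 21*25 + 1365) = -110*(-16 - 5 + 525 + 1365) = -110*1869 = -205590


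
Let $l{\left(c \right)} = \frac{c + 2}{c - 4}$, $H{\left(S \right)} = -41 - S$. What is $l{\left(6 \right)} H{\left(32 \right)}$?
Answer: $-292$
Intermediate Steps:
$l{\left(c \right)} = \frac{2 + c}{-4 + c}$
$l{\left(6 \right)} H{\left(32 \right)} = \frac{2 + 6}{-4 + 6} \left(-41 - 32\right) = \frac{1}{2} \cdot 8 \left(-41 - 32\right) = \frac{1}{2} \cdot 8 \left(-73\right) = 4 \left(-73\right) = -292$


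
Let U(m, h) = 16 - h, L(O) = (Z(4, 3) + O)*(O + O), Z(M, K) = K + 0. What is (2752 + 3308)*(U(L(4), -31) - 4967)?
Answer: -29815200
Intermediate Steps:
Z(M, K) = K
L(O) = 2*O*(3 + O) (L(O) = (3 + O)*(O + O) = (3 + O)*(2*O) = 2*O*(3 + O))
(2752 + 3308)*(U(L(4), -31) - 4967) = (2752 + 3308)*((16 - 1*(-31)) - 4967) = 6060*((16 + 31) - 4967) = 6060*(47 - 4967) = 6060*(-4920) = -29815200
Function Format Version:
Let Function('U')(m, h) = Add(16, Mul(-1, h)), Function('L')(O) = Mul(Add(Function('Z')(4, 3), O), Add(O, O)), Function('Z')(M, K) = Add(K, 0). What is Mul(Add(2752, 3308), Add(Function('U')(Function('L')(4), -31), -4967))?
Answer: -29815200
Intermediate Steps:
Function('Z')(M, K) = K
Function('L')(O) = Mul(2, O, Add(3, O)) (Function('L')(O) = Mul(Add(3, O), Add(O, O)) = Mul(Add(3, O), Mul(2, O)) = Mul(2, O, Add(3, O)))
Mul(Add(2752, 3308), Add(Function('U')(Function('L')(4), -31), -4967)) = Mul(Add(2752, 3308), Add(Add(16, Mul(-1, -31)), -4967)) = Mul(6060, Add(Add(16, 31), -4967)) = Mul(6060, Add(47, -4967)) = Mul(6060, -4920) = -29815200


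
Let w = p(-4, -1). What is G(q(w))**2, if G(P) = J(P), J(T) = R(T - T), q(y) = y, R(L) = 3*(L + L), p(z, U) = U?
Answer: 0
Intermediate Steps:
w = -1
R(L) = 6*L (R(L) = 3*(2*L) = 6*L)
J(T) = 0 (J(T) = 6*(T - T) = 6*0 = 0)
G(P) = 0
G(q(w))**2 = 0**2 = 0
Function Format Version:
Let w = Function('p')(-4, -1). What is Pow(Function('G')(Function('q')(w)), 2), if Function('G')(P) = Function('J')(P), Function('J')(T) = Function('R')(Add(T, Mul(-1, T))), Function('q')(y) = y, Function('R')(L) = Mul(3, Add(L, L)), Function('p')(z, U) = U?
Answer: 0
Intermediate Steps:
w = -1
Function('R')(L) = Mul(6, L) (Function('R')(L) = Mul(3, Mul(2, L)) = Mul(6, L))
Function('J')(T) = 0 (Function('J')(T) = Mul(6, Add(T, Mul(-1, T))) = Mul(6, 0) = 0)
Function('G')(P) = 0
Pow(Function('G')(Function('q')(w)), 2) = Pow(0, 2) = 0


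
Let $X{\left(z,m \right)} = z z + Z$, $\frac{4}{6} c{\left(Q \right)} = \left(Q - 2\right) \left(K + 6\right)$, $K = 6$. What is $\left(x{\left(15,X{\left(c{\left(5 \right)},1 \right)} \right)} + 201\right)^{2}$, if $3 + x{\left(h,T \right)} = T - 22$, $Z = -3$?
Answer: $9541921$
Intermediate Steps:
$c{\left(Q \right)} = -36 + 18 Q$ ($c{\left(Q \right)} = \frac{3 \left(Q - 2\right) \left(6 + 6\right)}{2} = \frac{3 \left(-2 + Q\right) 12}{2} = \frac{3 \left(-24 + 12 Q\right)}{2} = -36 + 18 Q$)
$X{\left(z,m \right)} = -3 + z^{2}$ ($X{\left(z,m \right)} = z z - 3 = z^{2} - 3 = -3 + z^{2}$)
$x{\left(h,T \right)} = -25 + T$ ($x{\left(h,T \right)} = -3 + \left(T - 22\right) = -3 + \left(-22 + T\right) = -25 + T$)
$\left(x{\left(15,X{\left(c{\left(5 \right)},1 \right)} \right)} + 201\right)^{2} = \left(\left(-25 - \left(3 - \left(-36 + 18 \cdot 5\right)^{2}\right)\right) + 201\right)^{2} = \left(\left(-25 - \left(3 - \left(-36 + 90\right)^{2}\right)\right) + 201\right)^{2} = \left(\left(-25 - \left(3 - 54^{2}\right)\right) + 201\right)^{2} = \left(\left(-25 + \left(-3 + 2916\right)\right) + 201\right)^{2} = \left(\left(-25 + 2913\right) + 201\right)^{2} = \left(2888 + 201\right)^{2} = 3089^{2} = 9541921$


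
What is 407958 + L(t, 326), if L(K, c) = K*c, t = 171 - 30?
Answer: 453924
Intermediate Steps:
t = 141
407958 + L(t, 326) = 407958 + 141*326 = 407958 + 45966 = 453924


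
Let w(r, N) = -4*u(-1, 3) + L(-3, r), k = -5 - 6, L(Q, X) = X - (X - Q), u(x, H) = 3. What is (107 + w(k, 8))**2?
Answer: 8464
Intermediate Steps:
L(Q, X) = Q (L(Q, X) = X + (Q - X) = Q)
k = -11
w(r, N) = -15 (w(r, N) = -4*3 - 3 = -12 - 3 = -15)
(107 + w(k, 8))**2 = (107 - 15)**2 = 92**2 = 8464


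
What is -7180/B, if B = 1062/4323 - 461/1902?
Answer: -19678814760/9007 ≈ -2.1848e+6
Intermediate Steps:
B = 9007/2740782 (B = 1062*(1/4323) - 461*1/1902 = 354/1441 - 461/1902 = 9007/2740782 ≈ 0.0032863)
-7180/B = -7180/9007/2740782 = -7180*2740782/9007 = -19678814760/9007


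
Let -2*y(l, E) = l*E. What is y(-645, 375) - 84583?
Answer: 72709/2 ≈ 36355.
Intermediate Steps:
y(l, E) = -E*l/2 (y(l, E) = -l*E/2 = -E*l/2)
y(-645, 375) - 84583 = -½*375*(-645) - 84583 = 241875/2 - 84583 = 72709/2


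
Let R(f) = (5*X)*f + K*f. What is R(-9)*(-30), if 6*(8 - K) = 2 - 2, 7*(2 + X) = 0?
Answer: -540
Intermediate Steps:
X = -2 (X = -2 + (⅐)*0 = -2 + 0 = -2)
K = 8 (K = 8 - (2 - 2)/6 = 8 - ⅙*0 = 8 + 0 = 8)
R(f) = -2*f (R(f) = (5*(-2))*f + 8*f = -10*f + 8*f = -2*f)
R(-9)*(-30) = -2*(-9)*(-30) = 18*(-30) = -540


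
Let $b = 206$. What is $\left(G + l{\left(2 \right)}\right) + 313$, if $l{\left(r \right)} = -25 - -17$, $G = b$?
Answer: $511$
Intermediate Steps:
$G = 206$
$l{\left(r \right)} = -8$ ($l{\left(r \right)} = -25 + 17 = -8$)
$\left(G + l{\left(2 \right)}\right) + 313 = \left(206 - 8\right) + 313 = 198 + 313 = 511$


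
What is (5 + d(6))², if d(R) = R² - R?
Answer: 1225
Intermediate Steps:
(5 + d(6))² = (5 + 6*(-1 + 6))² = (5 + 6*5)² = (5 + 30)² = 35² = 1225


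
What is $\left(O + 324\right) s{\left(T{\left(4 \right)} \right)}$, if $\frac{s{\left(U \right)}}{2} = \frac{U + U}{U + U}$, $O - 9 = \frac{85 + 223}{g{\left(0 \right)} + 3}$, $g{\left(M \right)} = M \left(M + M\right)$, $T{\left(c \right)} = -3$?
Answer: $\frac{2614}{3} \approx 871.33$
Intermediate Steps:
$g{\left(M \right)} = 2 M^{2}$ ($g{\left(M \right)} = M 2 M = 2 M^{2}$)
$O = \frac{335}{3}$ ($O = 9 + \frac{85 + 223}{2 \cdot 0^{2} + 3} = 9 + \frac{308}{2 \cdot 0 + 3} = 9 + \frac{308}{0 + 3} = 9 + \frac{308}{3} = \frac{335}{3} \approx 111.67$)
$s{\left(U \right)} = 2$ ($s{\left(U \right)} = 2 \frac{U + U}{U + U} = 2 \frac{2 U}{2 U} = 2 \cdot 2 U \frac{1}{2 U} = 2 \cdot 1 = 2$)
$\left(O + 324\right) s{\left(T{\left(4 \right)} \right)} = \left(\frac{335}{3} + 324\right) 2 = \frac{1307}{3} \cdot 2 = \frac{2614}{3}$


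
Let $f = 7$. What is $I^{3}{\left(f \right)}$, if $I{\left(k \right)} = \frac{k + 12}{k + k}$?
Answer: $\frac{6859}{2744} \approx 2.4996$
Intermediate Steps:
$I{\left(k \right)} = \frac{12 + k}{2 k}$
$I^{3}{\left(f \right)} = \left(\frac{12 + 7}{2 \cdot 7}\right)^{3} = \left(\frac{1}{2} \cdot \frac{1}{7} \cdot 19\right)^{3} = \left(\frac{19}{14}\right)^{3} = \frac{6859}{2744}$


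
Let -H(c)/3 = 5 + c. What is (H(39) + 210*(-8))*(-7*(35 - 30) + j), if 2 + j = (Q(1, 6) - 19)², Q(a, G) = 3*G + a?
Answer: 67044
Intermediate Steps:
H(c) = -15 - 3*c (H(c) = -3*(5 + c) = -15 - 3*c)
Q(a, G) = a + 3*G
j = -2 (j = -2 + ((1 + 3*6) - 19)² = -2 + ((1 + 18) - 19)² = -2 + (19 - 19)² = -2 + 0² = -2 + 0 = -2)
(H(39) + 210*(-8))*(-7*(35 - 30) + j) = ((-15 - 3*39) + 210*(-8))*(-7*(35 - 30) - 2) = ((-15 - 117) - 1680)*(-7*5 - 2) = (-132 - 1680)*(-35 - 2) = -1812*(-37) = 67044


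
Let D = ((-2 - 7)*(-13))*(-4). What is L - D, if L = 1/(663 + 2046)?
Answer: 1267813/2709 ≈ 468.00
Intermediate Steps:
L = 1/2709 ≈ 0.00036914
D = -468 (D = -9*(-13)*(-4) = 117*(-4) = -468)
L - D = 1/2709 - 1*(-468) = 1/2709 + 468 = 1267813/2709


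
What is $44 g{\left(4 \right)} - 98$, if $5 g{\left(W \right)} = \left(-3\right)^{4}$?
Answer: $\frac{3074}{5} \approx 614.8$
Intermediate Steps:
$g{\left(W \right)} = \frac{81}{5}$ ($g{\left(W \right)} = \frac{\left(-3\right)^{4}}{5} = \frac{1}{5} \cdot 81 = \frac{81}{5}$)
$44 g{\left(4 \right)} - 98 = 44 \cdot \frac{81}{5} - 98 = \frac{3564}{5} - 98 = \frac{3074}{5}$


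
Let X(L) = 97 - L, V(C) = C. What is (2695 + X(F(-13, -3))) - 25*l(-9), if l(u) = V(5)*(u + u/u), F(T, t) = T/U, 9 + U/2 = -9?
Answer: 136499/36 ≈ 3791.6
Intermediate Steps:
U = -36 (U = -18 + 2*(-9) = -18 - 18 = -36)
F(T, t) = -T/36 (F(T, t) = T/(-36) = T*(-1/36) = -T/36)
l(u) = 5 + 5*u (l(u) = 5*(u + u/u) = 5*(u + 1) = 5*(1 + u) = 5 + 5*u)
(2695 + X(F(-13, -3))) - 25*l(-9) = (2695 + (97 - (-1)*(-13)/36)) - 25*(5 + 5*(-9)) = (2695 + (97 - 1*13/36)) - 25*(5 - 45) = (2695 + (97 - 13/36)) - 25*(-40) = (2695 + 3479/36) + 1000 = 100499/36 + 1000 = 136499/36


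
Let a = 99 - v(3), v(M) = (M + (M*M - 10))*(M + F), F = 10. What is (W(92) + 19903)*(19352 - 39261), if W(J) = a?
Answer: -397702184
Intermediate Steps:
v(M) = (10 + M)*(-10 + M + M²) (v(M) = (M + (M*M - 10))*(M + 10) = (M + (M² - 10))*(10 + M) = (M + (-10 + M²))*(10 + M) = (-10 + M + M²)*(10 + M) = (10 + M)*(-10 + M + M²))
a = 73 (a = 99 - (-100 + 3³ + 11*3²) = 99 - (-100 + 27 + 11*9) = 99 - (-100 + 27 + 99) = 99 - 1*26 = 99 - 26 = 73)
W(J) = 73
(W(92) + 19903)*(19352 - 39261) = (73 + 19903)*(19352 - 39261) = 19976*(-19909) = -397702184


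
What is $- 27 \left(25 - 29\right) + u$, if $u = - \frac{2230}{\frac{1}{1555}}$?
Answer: $-3467542$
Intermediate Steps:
$u = -3467650$ ($u = - 2230 \frac{1}{\frac{1}{1555}} = \left(-2230\right) 1555 = -3467650$)
$- 27 \left(25 - 29\right) + u = - 27 \left(25 - 29\right) - 3467650 = \left(-27\right) \left(-4\right) - 3467650 = 108 - 3467650 = -3467542$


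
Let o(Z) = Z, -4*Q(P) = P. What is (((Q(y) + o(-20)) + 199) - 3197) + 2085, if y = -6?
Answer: -1863/2 ≈ -931.50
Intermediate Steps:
Q(P) = -P/4
(((Q(y) + o(-20)) + 199) - 3197) + 2085 = (((-¼*(-6) - 20) + 199) - 3197) + 2085 = (((3/2 - 20) + 199) - 3197) + 2085 = ((-37/2 + 199) - 3197) + 2085 = (361/2 - 3197) + 2085 = -6033/2 + 2085 = -1863/2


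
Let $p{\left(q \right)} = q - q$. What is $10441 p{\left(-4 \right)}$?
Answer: $0$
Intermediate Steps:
$p{\left(q \right)} = 0$
$10441 p{\left(-4 \right)} = 10441 \cdot 0 = 0$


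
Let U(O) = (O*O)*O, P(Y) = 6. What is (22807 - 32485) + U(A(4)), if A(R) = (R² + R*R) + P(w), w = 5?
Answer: 45194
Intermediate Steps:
A(R) = 6 + 2*R² (A(R) = (R² + R*R) + 6 = (R² + R²) + 6 = 2*R² + 6 = 6 + 2*R²)
U(O) = O³ (U(O) = O²*O = O³)
(22807 - 32485) + U(A(4)) = (22807 - 32485) + (6 + 2*4²)³ = -9678 + (6 + 2*16)³ = -9678 + (6 + 32)³ = -9678 + 38³ = -9678 + 54872 = 45194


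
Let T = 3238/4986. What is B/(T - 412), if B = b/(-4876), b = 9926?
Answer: 12372759/2500161686 ≈ 0.0049488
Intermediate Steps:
T = 1619/2493 (T = 3238*(1/4986) = 1619/2493 ≈ 0.64942)
B = -4963/2438 (B = 9926/(-4876) = 9926*(-1/4876) = -4963/2438 ≈ -2.0357)
B/(T - 412) = -4963/(2438*(1619/2493 - 412)) = -4963/(2438*(-1025497/2493)) = -4963/2438*(-2493/1025497) = 12372759/2500161686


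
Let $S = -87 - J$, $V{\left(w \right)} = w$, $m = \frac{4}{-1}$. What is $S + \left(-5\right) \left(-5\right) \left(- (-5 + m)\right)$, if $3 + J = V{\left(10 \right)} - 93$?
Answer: $224$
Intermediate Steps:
$m = -4$ ($m = 4 \left(-1\right) = -4$)
$J = -86$ ($J = -3 + \left(10 - 93\right) = -3 - 83 = -86$)
$S = -1$ ($S = -87 - -86 = -87 + 86 = -1$)
$S + \left(-5\right) \left(-5\right) \left(- (-5 + m)\right) = -1 + \left(-5\right) \left(-5\right) \left(- (-5 - 4)\right) = -1 + 25 \left(\left(-1\right) \left(-9\right)\right) = -1 + 25 \cdot 9 = -1 + 225 = 224$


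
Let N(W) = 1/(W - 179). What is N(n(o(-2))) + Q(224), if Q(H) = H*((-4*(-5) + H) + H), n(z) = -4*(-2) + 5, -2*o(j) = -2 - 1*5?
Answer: 17402111/166 ≈ 1.0483e+5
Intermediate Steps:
o(j) = 7/2 (o(j) = -(-2 - 1*5)/2 = -(-2 - 5)/2 = -1/2*(-7) = 7/2)
n(z) = 13 (n(z) = 8 + 5 = 13)
N(W) = 1/(-179 + W)
Q(H) = H*(20 + 2*H) (Q(H) = H*((20 + H) + H) = H*(20 + 2*H))
N(n(o(-2))) + Q(224) = 1/(-179 + 13) + 2*224*(10 + 224) = 1/(-166) + 2*224*234 = -1/166 + 104832 = 17402111/166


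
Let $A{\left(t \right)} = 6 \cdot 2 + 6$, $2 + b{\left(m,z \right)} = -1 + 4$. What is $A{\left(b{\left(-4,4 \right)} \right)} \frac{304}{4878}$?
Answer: $\frac{304}{271} \approx 1.1218$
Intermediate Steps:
$b{\left(m,z \right)} = 1$ ($b{\left(m,z \right)} = -2 + \left(-1 + 4\right) = -2 + 3 = 1$)
$A{\left(t \right)} = 18$ ($A{\left(t \right)} = 12 + 6 = 18$)
$A{\left(b{\left(-4,4 \right)} \right)} \frac{304}{4878} = 18 \cdot \frac{304}{4878} = 18 \cdot 304 \cdot \frac{1}{4878} = 18 \cdot \frac{152}{2439} = \frac{304}{271}$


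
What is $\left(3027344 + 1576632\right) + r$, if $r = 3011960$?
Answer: $7615936$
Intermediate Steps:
$\left(3027344 + 1576632\right) + r = \left(3027344 + 1576632\right) + 3011960 = 4603976 + 3011960 = 7615936$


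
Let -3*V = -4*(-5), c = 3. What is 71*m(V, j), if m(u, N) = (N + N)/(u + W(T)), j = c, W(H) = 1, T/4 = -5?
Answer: -1278/17 ≈ -75.177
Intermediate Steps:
T = -20 (T = 4*(-5) = -20)
j = 3
V = -20/3 (V = -(-4)*(-5)/3 = -⅓*20 = -20/3 ≈ -6.6667)
m(u, N) = 2*N/(1 + u) (m(u, N) = (N + N)/(u + 1) = (2*N)/(1 + u) = 2*N/(1 + u))
71*m(V, j) = 71*(2*3/(1 - 20/3)) = 71*(2*3/(-17/3)) = 71*(2*3*(-3/17)) = 71*(-18/17) = -1278/17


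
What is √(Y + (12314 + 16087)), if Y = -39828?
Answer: I*√11427 ≈ 106.9*I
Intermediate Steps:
√(Y + (12314 + 16087)) = √(-39828 + (12314 + 16087)) = √(-39828 + 28401) = √(-11427) = I*√11427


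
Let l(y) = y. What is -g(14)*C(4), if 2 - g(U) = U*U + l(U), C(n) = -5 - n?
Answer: -1872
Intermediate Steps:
g(U) = 2 - U - U² (g(U) = 2 - (U*U + U) = 2 - (U² + U) = 2 - (U + U²) = 2 + (-U - U²) = 2 - U - U²)
-g(14)*C(4) = -(2 - 1*14 - 1*14²)*(-5 - 1*4) = -(2 - 14 - 1*196)*(-5 - 4) = -(2 - 14 - 196)*(-9) = -(-208)*(-9) = -1*1872 = -1872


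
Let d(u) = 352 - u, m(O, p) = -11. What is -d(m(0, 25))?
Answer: -363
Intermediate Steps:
-d(m(0, 25)) = -(352 - 1*(-11)) = -(352 + 11) = -1*363 = -363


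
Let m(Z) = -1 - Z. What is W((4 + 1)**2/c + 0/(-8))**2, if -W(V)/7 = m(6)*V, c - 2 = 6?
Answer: 1500625/64 ≈ 23447.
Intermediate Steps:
c = 8 (c = 2 + 6 = 8)
W(V) = 49*V (W(V) = -7*(-1 - 1*6)*V = -7*(-1 - 6)*V = -(-49)*V = 49*V)
W((4 + 1)**2/c + 0/(-8))**2 = (49*((4 + 1)**2/8 + 0/(-8)))**2 = (49*(5**2*(1/8) + 0*(-1/8)))**2 = (49*(25*(1/8) + 0))**2 = (49*(25/8 + 0))**2 = (49*(25/8))**2 = (1225/8)**2 = 1500625/64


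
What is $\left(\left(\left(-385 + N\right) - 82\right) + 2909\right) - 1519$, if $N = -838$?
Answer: $85$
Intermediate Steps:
$\left(\left(\left(-385 + N\right) - 82\right) + 2909\right) - 1519 = \left(\left(\left(-385 - 838\right) - 82\right) + 2909\right) - 1519 = \left(\left(-1223 - 82\right) + 2909\right) - 1519 = \left(-1305 + 2909\right) - 1519 = 1604 - 1519 = 85$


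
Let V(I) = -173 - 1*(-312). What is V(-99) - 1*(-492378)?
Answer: 492517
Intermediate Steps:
V(I) = 139 (V(I) = -173 + 312 = 139)
V(-99) - 1*(-492378) = 139 - 1*(-492378) = 139 + 492378 = 492517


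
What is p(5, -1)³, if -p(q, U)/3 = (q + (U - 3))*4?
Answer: -1728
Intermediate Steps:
p(q, U) = 36 - 12*U - 12*q (p(q, U) = -3*(q + (U - 3))*4 = -3*(q + (-3 + U))*4 = -3*(-3 + U + q)*4 = -3*(-12 + 4*U + 4*q) = 36 - 12*U - 12*q)
p(5, -1)³ = (36 - 12*(-1) - 12*5)³ = (36 + 12 - 60)³ = (-12)³ = -1728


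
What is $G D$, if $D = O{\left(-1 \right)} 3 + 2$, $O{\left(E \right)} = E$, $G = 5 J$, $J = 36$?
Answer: $-180$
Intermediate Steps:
$G = 180$ ($G = 5 \cdot 36 = 180$)
$D = -1$ ($D = \left(-1\right) 3 + 2 = -3 + 2 = -1$)
$G D = 180 \left(-1\right) = -180$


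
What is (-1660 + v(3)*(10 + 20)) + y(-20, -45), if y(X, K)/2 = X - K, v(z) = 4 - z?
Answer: -1580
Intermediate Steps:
y(X, K) = -2*K + 2*X (y(X, K) = 2*(X - K) = -2*K + 2*X)
(-1660 + v(3)*(10 + 20)) + y(-20, -45) = (-1660 + (4 - 1*3)*(10 + 20)) + (-2*(-45) + 2*(-20)) = (-1660 + (4 - 3)*30) + (90 - 40) = (-1660 + 1*30) + 50 = (-1660 + 30) + 50 = -1630 + 50 = -1580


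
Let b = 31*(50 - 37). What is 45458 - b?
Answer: 45055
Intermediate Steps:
b = 403 (b = 31*13 = 403)
45458 - b = 45458 - 1*403 = 45458 - 403 = 45055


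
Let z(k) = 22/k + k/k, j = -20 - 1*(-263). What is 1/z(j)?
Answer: 243/265 ≈ 0.91698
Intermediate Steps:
j = 243 (j = -20 + 263 = 243)
z(k) = 1 + 22/k (z(k) = 22/k + 1 = 1 + 22/k)
1/z(j) = 1/((22 + 243)/243) = 1/((1/243)*265) = 1/(265/243) = 243/265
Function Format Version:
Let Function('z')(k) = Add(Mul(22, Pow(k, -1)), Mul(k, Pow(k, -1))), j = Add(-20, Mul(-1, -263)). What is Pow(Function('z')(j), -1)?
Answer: Rational(243, 265) ≈ 0.91698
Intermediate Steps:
j = 243 (j = Add(-20, 263) = 243)
Function('z')(k) = Add(1, Mul(22, Pow(k, -1))) (Function('z')(k) = Add(Mul(22, Pow(k, -1)), 1) = Add(1, Mul(22, Pow(k, -1))))
Pow(Function('z')(j), -1) = Pow(Mul(Pow(243, -1), Add(22, 243)), -1) = Pow(Mul(Rational(1, 243), 265), -1) = Pow(Rational(265, 243), -1) = Rational(243, 265)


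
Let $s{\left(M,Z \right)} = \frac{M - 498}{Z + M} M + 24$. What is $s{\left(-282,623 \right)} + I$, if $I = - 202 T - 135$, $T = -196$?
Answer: $\frac{13682981}{341} \approx 40126.0$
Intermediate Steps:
$s{\left(M,Z \right)} = 24 + \frac{M \left(-498 + M\right)}{M + Z}$ ($s{\left(M,Z \right)} = \frac{-498 + M}{M + Z} M + 24 = \frac{M \left(-498 + M\right)}{M + Z} + 24 = 24 + \frac{M \left(-498 + M\right)}{M + Z}$)
$I = 39457$ ($I = \left(-202\right) \left(-196\right) - 135 = 39592 - 135 = 39457$)
$s{\left(-282,623 \right)} + I = \frac{\left(-282\right)^{2} - -133668 + 24 \cdot 623}{-282 + 623} + 39457 = \frac{79524 + 133668 + 14952}{341} + 39457 = \frac{1}{341} \cdot 228144 + 39457 = \frac{228144}{341} + 39457 = \frac{13682981}{341}$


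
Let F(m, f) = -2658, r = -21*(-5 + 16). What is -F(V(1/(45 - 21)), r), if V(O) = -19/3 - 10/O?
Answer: 2658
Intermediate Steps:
V(O) = -19/3 - 10/O (V(O) = -19*⅓ - 10/O = -19/3 - 10/O)
r = -231 (r = -21*11 = -231)
-F(V(1/(45 - 21)), r) = -1*(-2658) = 2658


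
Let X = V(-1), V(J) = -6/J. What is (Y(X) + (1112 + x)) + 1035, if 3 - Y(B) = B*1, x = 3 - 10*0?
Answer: 2147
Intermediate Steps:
x = 3 (x = 3 + 0 = 3)
X = 6 (X = -6/(-1) = -6*(-1) = 6)
Y(B) = 3 - B
(Y(X) + (1112 + x)) + 1035 = ((3 - 1*6) + (1112 + 3)) + 1035 = ((3 - 6) + 1115) + 1035 = (-3 + 1115) + 1035 = 1112 + 1035 = 2147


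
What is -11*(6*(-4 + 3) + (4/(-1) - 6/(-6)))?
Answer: 99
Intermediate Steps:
-11*(6*(-4 + 3) + (4/(-1) - 6/(-6))) = -11*(6*(-1) + (4*(-1) - 6*(-1/6))) = -11*(-6 + (-4 + 1)) = -11*(-6 - 3) = -11*(-9) = 99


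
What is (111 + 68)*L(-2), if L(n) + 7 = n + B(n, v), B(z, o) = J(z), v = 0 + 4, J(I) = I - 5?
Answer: -2864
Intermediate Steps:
J(I) = -5 + I
v = 4
B(z, o) = -5 + z
L(n) = -12 + 2*n (L(n) = -7 + (n + (-5 + n)) = -7 + (-5 + 2*n) = -12 + 2*n)
(111 + 68)*L(-2) = (111 + 68)*(-12 + 2*(-2)) = 179*(-12 - 4) = 179*(-16) = -2864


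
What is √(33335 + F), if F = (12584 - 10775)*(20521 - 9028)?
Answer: 2*√5206043 ≈ 4563.4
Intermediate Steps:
F = 20790837 (F = 1809*11493 = 20790837)
√(33335 + F) = √(33335 + 20790837) = √20824172 = 2*√5206043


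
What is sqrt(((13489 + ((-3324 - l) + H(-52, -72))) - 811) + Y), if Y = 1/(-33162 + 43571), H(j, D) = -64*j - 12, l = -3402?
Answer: 3*sqrt(193484167849)/10409 ≈ 126.78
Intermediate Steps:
H(j, D) = -12 - 64*j
Y = 1/10409 ≈ 9.6071e-5
sqrt(((13489 + ((-3324 - l) + H(-52, -72))) - 811) + Y) = sqrt(((13489 + ((-3324 - 1*(-3402)) + (-12 - 64*(-52)))) - 811) + 1/10409) = sqrt(((13489 + ((-3324 + 3402) + (-12 + 3328))) - 811) + 1/10409) = sqrt(((13489 + (78 + 3316)) - 811) + 1/10409) = sqrt(((13489 + 3394) - 811) + 1/10409) = sqrt((16883 - 811) + 1/10409) = sqrt(16072 + 1/10409) = sqrt(167293449/10409) = 3*sqrt(193484167849)/10409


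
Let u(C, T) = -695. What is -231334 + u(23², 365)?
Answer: -232029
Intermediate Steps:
-231334 + u(23², 365) = -231334 - 695 = -232029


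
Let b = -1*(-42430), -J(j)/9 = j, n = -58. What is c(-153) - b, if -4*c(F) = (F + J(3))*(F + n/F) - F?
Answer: -3354861/68 ≈ -49336.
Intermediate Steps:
J(j) = -9*j
b = 42430
c(F) = F/4 - (-27 + F)*(F - 58/F)/4 (c(F) = -((F - 9*3)*(F - 58/F) - F)/4 = -((F - 27)*(F - 58/F) - F)/4 = -((-27 + F)*(F - 58/F) - F)/4 = -(-F + (-27 + F)*(F - 58/F))/4 = F/4 - (-27 + F)*(F - 58/F)/4)
c(-153) - b = (¼)*(-1566 - 153*(58 - 1*(-153)² + 28*(-153)))/(-153) - 1*42430 = (¼)*(-1/153)*(-1566 - 153*(58 - 1*23409 - 4284)) - 42430 = (¼)*(-1/153)*(-1566 - 153*(58 - 23409 - 4284)) - 42430 = (¼)*(-1/153)*(-1566 - 153*(-27635)) - 42430 = (¼)*(-1/153)*(-1566 + 4228155) - 42430 = (¼)*(-1/153)*4226589 - 42430 = -469621/68 - 42430 = -3354861/68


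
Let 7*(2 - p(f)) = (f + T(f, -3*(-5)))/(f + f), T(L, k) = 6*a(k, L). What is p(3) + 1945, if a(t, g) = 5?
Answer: 27247/14 ≈ 1946.2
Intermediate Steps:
T(L, k) = 30 (T(L, k) = 6*5 = 30)
p(f) = 2 - (30 + f)/(14*f) (p(f) = 2 - (f + 30)/(7*(f + f)) = 2 - (30 + f)/(7*(2*f)) = 2 - (30 + f)*1/(2*f)/7 = 2 - (30 + f)/(14*f))
p(3) + 1945 = (3/14)*(-10 + 9*3)/3 + 1945 = (3/14)*(⅓)*(-10 + 27) + 1945 = (3/14)*(⅓)*17 + 1945 = 17/14 + 1945 = 27247/14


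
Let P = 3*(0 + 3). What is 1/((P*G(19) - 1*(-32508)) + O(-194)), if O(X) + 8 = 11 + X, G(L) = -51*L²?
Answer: -1/133382 ≈ -7.4973e-6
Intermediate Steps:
P = 9 (P = 3*3 = 9)
O(X) = 3 + X (O(X) = -8 + (11 + X) = 3 + X)
1/((P*G(19) - 1*(-32508)) + O(-194)) = 1/((9*(-51*19²) - 1*(-32508)) + (3 - 194)) = 1/((9*(-51*361) + 32508) - 191) = 1/((9*(-18411) + 32508) - 191) = 1/((-165699 + 32508) - 191) = 1/(-133191 - 191) = 1/(-133382) = -1/133382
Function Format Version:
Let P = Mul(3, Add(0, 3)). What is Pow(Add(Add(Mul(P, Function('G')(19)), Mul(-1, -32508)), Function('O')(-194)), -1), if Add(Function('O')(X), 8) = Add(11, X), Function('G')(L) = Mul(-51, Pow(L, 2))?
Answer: Rational(-1, 133382) ≈ -7.4973e-6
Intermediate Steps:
P = 9 (P = Mul(3, 3) = 9)
Function('O')(X) = Add(3, X) (Function('O')(X) = Add(-8, Add(11, X)) = Add(3, X))
Pow(Add(Add(Mul(P, Function('G')(19)), Mul(-1, -32508)), Function('O')(-194)), -1) = Pow(Add(Add(Mul(9, Mul(-51, Pow(19, 2))), Mul(-1, -32508)), Add(3, -194)), -1) = Pow(Add(Add(Mul(9, Mul(-51, 361)), 32508), -191), -1) = Pow(Add(Add(Mul(9, -18411), 32508), -191), -1) = Pow(Add(Add(-165699, 32508), -191), -1) = Pow(Add(-133191, -191), -1) = Pow(-133382, -1) = Rational(-1, 133382)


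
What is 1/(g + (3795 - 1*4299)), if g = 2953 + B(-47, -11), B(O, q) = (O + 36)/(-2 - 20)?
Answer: 2/4899 ≈ 0.00040825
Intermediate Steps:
B(O, q) = -18/11 - O/22 (B(O, q) = (36 + O)/(-22) = (36 + O)*(-1/22) = -18/11 - O/22)
g = 5907/2 (g = 2953 + (-18/11 - 1/22*(-47)) = 2953 + (-18/11 + 47/22) = 2953 + ½ = 5907/2 ≈ 2953.5)
1/(g + (3795 - 1*4299)) = 1/(5907/2 + (3795 - 1*4299)) = 1/(5907/2 + (3795 - 4299)) = 1/(5907/2 - 504) = 1/(4899/2) = 2/4899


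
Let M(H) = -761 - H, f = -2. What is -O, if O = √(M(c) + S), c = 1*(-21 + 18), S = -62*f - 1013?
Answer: -3*I*√183 ≈ -40.583*I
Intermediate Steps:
S = -889 (S = -62*(-2) - 1013 = 124 - 1013 = -889)
c = -3 (c = 1*(-3) = -3)
O = 3*I*√183 (O = √((-761 - 1*(-3)) - 889) = √((-761 + 3) - 889) = √(-758 - 889) = √(-1647) = 3*I*√183 ≈ 40.583*I)
-O = -3*I*√183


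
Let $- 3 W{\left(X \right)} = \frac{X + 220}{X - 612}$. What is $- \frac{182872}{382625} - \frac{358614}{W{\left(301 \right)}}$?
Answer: $- \frac{128021393349062}{199347625} \approx -6.422 \cdot 10^{5}$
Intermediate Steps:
$W{\left(X \right)} = - \frac{220 + X}{3 \left(-612 + X\right)}$ ($W{\left(X \right)} = - \frac{\left(X + 220\right) \frac{1}{X - 612}}{3} = - \frac{\left(220 + X\right) \frac{1}{-612 + X}}{3} = - \frac{\frac{1}{-612 + X} \left(220 + X\right)}{3} = - \frac{220 + X}{3 \left(-612 + X\right)}$)
$- \frac{182872}{382625} - \frac{358614}{W{\left(301 \right)}} = - \frac{182872}{382625} - \frac{358614}{\frac{1}{3} \frac{1}{-612 + 301} \left(-220 - 301\right)} = \left(-182872\right) \frac{1}{382625} - \frac{358614}{\frac{1}{3} \frac{1}{-311} \left(-220 - 301\right)} = - \frac{182872}{382625} - \frac{358614}{\frac{1}{3} \left(- \frac{1}{311}\right) \left(-521\right)} = - \frac{182872}{382625} - \frac{358614}{\frac{521}{933}} = - \frac{182872}{382625} - \frac{334586862}{521} = - \frac{128021393349062}{199347625}$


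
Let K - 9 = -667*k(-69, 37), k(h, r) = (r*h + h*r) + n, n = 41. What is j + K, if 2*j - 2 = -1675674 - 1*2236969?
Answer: 2844087/2 ≈ 1.4220e+6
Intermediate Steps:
k(h, r) = 41 + 2*h*r (k(h, r) = (r*h + h*r) + 41 = (h*r + h*r) + 41 = 2*h*r + 41 = 41 + 2*h*r)
j = -3912641/2 (j = 1 + (-1675674 - 1*2236969)/2 = 1 + (-1675674 - 2236969)/2 = 1 + (½)*(-3912643) = 1 - 3912643/2 = -3912641/2 ≈ -1.9563e+6)
K = 3378364 (K = 9 - 667*(41 + 2*(-69)*37) = 9 - 667*(41 - 5106) = 9 - 667*(-5065) = 9 + 3378355 = 3378364)
j + K = -3912641/2 + 3378364 = 2844087/2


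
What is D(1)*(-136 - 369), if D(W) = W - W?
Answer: 0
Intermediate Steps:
D(W) = 0
D(1)*(-136 - 369) = 0*(-136 - 369) = 0*(-505) = 0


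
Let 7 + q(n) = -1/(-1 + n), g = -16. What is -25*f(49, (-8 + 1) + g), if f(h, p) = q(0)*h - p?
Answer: 6775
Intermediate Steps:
q(n) = -7 - 1/(-1 + n)
f(h, p) = -p - 6*h (f(h, p) = ((6 - 7*0)/(-1 + 0))*h - p = ((6 + 0)/(-1))*h - p = (-1*6)*h - p = -6*h - p = -p - 6*h)
-25*f(49, (-8 + 1) + g) = -25*(-((-8 + 1) - 16) - 6*49) = -25*(-(-7 - 16) - 294) = -25*(-1*(-23) - 294) = -25*(23 - 294) = -25*(-271) = 6775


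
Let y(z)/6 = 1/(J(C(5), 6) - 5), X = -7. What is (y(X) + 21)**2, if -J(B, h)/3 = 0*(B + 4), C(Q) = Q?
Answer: 9801/25 ≈ 392.04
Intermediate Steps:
J(B, h) = 0 (J(B, h) = -0*(B + 4) = -0*(4 + B) = -3*0 = 0)
y(z) = -6/5 (y(z) = 6/(0 - 5) = 6/(-5) = 6*(-1/5) = -6/5)
(y(X) + 21)**2 = (-6/5 + 21)**2 = (99/5)**2 = 9801/25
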